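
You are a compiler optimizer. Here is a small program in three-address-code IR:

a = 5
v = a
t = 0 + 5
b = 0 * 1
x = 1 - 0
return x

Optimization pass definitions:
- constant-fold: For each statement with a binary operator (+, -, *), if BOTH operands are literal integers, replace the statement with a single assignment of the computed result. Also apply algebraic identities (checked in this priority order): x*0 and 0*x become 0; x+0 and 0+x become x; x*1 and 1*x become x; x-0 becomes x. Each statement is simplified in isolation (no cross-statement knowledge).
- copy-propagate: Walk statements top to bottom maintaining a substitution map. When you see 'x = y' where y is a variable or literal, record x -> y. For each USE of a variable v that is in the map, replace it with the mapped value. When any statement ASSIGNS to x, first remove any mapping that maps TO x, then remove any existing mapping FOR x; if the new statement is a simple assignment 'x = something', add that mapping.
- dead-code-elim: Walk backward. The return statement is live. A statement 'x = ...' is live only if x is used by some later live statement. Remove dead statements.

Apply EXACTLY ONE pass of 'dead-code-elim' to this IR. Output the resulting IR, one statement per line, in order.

Applying dead-code-elim statement-by-statement:
  [6] return x  -> KEEP (return); live=['x']
  [5] x = 1 - 0  -> KEEP; live=[]
  [4] b = 0 * 1  -> DEAD (b not live)
  [3] t = 0 + 5  -> DEAD (t not live)
  [2] v = a  -> DEAD (v not live)
  [1] a = 5  -> DEAD (a not live)
Result (2 stmts):
  x = 1 - 0
  return x

Answer: x = 1 - 0
return x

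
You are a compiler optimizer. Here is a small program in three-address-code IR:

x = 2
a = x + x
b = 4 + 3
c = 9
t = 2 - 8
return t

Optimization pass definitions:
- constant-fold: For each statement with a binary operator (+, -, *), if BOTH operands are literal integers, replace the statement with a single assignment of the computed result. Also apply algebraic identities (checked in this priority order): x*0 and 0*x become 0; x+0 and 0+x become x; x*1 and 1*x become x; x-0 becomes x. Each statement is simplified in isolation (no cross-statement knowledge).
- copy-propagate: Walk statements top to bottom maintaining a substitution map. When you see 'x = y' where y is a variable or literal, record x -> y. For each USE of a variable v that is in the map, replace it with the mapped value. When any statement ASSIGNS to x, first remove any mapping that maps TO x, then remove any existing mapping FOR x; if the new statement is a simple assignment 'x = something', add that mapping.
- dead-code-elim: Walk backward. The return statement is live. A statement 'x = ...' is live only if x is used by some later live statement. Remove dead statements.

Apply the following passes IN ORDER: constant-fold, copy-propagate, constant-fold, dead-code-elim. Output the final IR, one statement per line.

Initial IR:
  x = 2
  a = x + x
  b = 4 + 3
  c = 9
  t = 2 - 8
  return t
After constant-fold (6 stmts):
  x = 2
  a = x + x
  b = 7
  c = 9
  t = -6
  return t
After copy-propagate (6 stmts):
  x = 2
  a = 2 + 2
  b = 7
  c = 9
  t = -6
  return -6
After constant-fold (6 stmts):
  x = 2
  a = 4
  b = 7
  c = 9
  t = -6
  return -6
After dead-code-elim (1 stmts):
  return -6

Answer: return -6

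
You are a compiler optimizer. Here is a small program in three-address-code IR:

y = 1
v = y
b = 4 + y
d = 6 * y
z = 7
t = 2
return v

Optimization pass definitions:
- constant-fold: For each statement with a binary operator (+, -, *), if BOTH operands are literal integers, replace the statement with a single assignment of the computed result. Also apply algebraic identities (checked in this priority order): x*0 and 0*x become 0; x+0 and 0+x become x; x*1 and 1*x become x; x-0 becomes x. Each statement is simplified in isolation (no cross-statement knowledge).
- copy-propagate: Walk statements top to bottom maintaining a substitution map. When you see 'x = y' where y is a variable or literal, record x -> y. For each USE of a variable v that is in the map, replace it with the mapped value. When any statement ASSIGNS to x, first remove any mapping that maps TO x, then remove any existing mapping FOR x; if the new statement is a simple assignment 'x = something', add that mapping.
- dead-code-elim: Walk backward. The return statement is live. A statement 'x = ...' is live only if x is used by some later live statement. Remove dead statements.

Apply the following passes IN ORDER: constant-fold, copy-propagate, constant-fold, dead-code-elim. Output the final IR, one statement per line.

Answer: return 1

Derivation:
Initial IR:
  y = 1
  v = y
  b = 4 + y
  d = 6 * y
  z = 7
  t = 2
  return v
After constant-fold (7 stmts):
  y = 1
  v = y
  b = 4 + y
  d = 6 * y
  z = 7
  t = 2
  return v
After copy-propagate (7 stmts):
  y = 1
  v = 1
  b = 4 + 1
  d = 6 * 1
  z = 7
  t = 2
  return 1
After constant-fold (7 stmts):
  y = 1
  v = 1
  b = 5
  d = 6
  z = 7
  t = 2
  return 1
After dead-code-elim (1 stmts):
  return 1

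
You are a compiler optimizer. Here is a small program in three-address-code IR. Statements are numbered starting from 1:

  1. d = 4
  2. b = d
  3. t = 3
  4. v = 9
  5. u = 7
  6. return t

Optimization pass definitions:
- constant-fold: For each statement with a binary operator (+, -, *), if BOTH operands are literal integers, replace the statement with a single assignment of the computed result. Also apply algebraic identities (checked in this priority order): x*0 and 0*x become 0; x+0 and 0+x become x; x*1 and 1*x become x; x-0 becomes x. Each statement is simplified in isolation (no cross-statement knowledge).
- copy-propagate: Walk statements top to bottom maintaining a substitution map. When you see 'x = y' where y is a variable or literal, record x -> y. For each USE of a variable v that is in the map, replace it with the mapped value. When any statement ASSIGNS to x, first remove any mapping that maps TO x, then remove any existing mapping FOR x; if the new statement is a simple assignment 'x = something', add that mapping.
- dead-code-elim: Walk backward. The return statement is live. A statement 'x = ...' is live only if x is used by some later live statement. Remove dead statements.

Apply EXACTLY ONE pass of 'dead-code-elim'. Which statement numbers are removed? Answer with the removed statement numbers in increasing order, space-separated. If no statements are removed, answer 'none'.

Answer: 1 2 4 5

Derivation:
Backward liveness scan:
Stmt 1 'd = 4': DEAD (d not in live set [])
Stmt 2 'b = d': DEAD (b not in live set [])
Stmt 3 't = 3': KEEP (t is live); live-in = []
Stmt 4 'v = 9': DEAD (v not in live set ['t'])
Stmt 5 'u = 7': DEAD (u not in live set ['t'])
Stmt 6 'return t': KEEP (return); live-in = ['t']
Removed statement numbers: [1, 2, 4, 5]
Surviving IR:
  t = 3
  return t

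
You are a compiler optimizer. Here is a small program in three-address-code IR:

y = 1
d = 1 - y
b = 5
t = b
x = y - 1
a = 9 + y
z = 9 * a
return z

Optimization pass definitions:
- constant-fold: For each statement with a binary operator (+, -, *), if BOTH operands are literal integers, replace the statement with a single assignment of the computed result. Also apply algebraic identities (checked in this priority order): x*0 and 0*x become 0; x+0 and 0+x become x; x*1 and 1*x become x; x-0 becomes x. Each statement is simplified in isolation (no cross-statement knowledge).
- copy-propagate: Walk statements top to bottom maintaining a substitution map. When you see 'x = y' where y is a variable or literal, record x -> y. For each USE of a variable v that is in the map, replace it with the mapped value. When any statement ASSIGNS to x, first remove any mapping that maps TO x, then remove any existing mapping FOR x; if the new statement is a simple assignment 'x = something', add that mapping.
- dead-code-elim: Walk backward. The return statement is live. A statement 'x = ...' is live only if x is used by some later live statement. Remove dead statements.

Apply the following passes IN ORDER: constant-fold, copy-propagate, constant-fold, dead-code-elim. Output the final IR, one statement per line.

Initial IR:
  y = 1
  d = 1 - y
  b = 5
  t = b
  x = y - 1
  a = 9 + y
  z = 9 * a
  return z
After constant-fold (8 stmts):
  y = 1
  d = 1 - y
  b = 5
  t = b
  x = y - 1
  a = 9 + y
  z = 9 * a
  return z
After copy-propagate (8 stmts):
  y = 1
  d = 1 - 1
  b = 5
  t = 5
  x = 1 - 1
  a = 9 + 1
  z = 9 * a
  return z
After constant-fold (8 stmts):
  y = 1
  d = 0
  b = 5
  t = 5
  x = 0
  a = 10
  z = 9 * a
  return z
After dead-code-elim (3 stmts):
  a = 10
  z = 9 * a
  return z

Answer: a = 10
z = 9 * a
return z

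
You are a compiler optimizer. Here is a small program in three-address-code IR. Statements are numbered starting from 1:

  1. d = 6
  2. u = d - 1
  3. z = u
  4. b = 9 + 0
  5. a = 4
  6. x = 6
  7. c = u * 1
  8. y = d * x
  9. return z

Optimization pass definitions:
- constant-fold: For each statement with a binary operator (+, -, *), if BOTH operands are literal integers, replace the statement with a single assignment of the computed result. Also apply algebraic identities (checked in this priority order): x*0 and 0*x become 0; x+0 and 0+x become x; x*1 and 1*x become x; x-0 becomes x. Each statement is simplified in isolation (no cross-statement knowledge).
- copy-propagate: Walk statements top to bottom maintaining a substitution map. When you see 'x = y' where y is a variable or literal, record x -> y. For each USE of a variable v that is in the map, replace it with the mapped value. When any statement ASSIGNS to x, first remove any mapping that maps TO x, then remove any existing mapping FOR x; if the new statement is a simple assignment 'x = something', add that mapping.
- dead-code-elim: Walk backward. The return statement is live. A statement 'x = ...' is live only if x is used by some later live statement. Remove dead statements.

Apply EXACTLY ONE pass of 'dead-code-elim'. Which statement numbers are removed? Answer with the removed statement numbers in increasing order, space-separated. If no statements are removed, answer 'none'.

Answer: 4 5 6 7 8

Derivation:
Backward liveness scan:
Stmt 1 'd = 6': KEEP (d is live); live-in = []
Stmt 2 'u = d - 1': KEEP (u is live); live-in = ['d']
Stmt 3 'z = u': KEEP (z is live); live-in = ['u']
Stmt 4 'b = 9 + 0': DEAD (b not in live set ['z'])
Stmt 5 'a = 4': DEAD (a not in live set ['z'])
Stmt 6 'x = 6': DEAD (x not in live set ['z'])
Stmt 7 'c = u * 1': DEAD (c not in live set ['z'])
Stmt 8 'y = d * x': DEAD (y not in live set ['z'])
Stmt 9 'return z': KEEP (return); live-in = ['z']
Removed statement numbers: [4, 5, 6, 7, 8]
Surviving IR:
  d = 6
  u = d - 1
  z = u
  return z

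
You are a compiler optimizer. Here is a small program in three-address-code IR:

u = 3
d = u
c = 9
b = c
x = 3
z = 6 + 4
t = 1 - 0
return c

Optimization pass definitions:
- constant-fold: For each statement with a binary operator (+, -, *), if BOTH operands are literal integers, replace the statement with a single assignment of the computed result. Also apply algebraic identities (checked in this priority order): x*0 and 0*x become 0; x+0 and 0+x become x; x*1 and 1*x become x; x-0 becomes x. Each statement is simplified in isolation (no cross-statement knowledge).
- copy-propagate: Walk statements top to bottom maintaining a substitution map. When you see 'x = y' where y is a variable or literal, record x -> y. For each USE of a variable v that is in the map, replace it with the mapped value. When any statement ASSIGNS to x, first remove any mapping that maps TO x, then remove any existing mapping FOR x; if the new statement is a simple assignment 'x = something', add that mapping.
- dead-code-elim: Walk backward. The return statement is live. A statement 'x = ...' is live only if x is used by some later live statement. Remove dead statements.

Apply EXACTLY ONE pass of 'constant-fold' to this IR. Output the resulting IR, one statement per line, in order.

Answer: u = 3
d = u
c = 9
b = c
x = 3
z = 10
t = 1
return c

Derivation:
Applying constant-fold statement-by-statement:
  [1] u = 3  (unchanged)
  [2] d = u  (unchanged)
  [3] c = 9  (unchanged)
  [4] b = c  (unchanged)
  [5] x = 3  (unchanged)
  [6] z = 6 + 4  -> z = 10
  [7] t = 1 - 0  -> t = 1
  [8] return c  (unchanged)
Result (8 stmts):
  u = 3
  d = u
  c = 9
  b = c
  x = 3
  z = 10
  t = 1
  return c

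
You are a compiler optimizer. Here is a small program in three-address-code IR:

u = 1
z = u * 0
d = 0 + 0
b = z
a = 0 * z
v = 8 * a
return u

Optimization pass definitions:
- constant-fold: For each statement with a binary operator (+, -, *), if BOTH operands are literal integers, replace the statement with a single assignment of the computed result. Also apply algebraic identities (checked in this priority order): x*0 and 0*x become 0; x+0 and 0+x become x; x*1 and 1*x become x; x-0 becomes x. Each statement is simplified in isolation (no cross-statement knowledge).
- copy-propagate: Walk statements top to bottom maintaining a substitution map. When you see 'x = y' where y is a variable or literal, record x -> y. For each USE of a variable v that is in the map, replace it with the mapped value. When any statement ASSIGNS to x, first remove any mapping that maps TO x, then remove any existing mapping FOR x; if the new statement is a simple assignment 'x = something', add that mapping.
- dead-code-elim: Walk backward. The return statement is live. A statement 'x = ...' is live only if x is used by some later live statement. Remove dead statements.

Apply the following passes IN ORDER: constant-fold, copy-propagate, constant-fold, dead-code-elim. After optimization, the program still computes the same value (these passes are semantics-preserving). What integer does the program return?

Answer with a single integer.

Initial IR:
  u = 1
  z = u * 0
  d = 0 + 0
  b = z
  a = 0 * z
  v = 8 * a
  return u
After constant-fold (7 stmts):
  u = 1
  z = 0
  d = 0
  b = z
  a = 0
  v = 8 * a
  return u
After copy-propagate (7 stmts):
  u = 1
  z = 0
  d = 0
  b = 0
  a = 0
  v = 8 * 0
  return 1
After constant-fold (7 stmts):
  u = 1
  z = 0
  d = 0
  b = 0
  a = 0
  v = 0
  return 1
After dead-code-elim (1 stmts):
  return 1
Evaluate:
  u = 1  =>  u = 1
  z = u * 0  =>  z = 0
  d = 0 + 0  =>  d = 0
  b = z  =>  b = 0
  a = 0 * z  =>  a = 0
  v = 8 * a  =>  v = 0
  return u = 1

Answer: 1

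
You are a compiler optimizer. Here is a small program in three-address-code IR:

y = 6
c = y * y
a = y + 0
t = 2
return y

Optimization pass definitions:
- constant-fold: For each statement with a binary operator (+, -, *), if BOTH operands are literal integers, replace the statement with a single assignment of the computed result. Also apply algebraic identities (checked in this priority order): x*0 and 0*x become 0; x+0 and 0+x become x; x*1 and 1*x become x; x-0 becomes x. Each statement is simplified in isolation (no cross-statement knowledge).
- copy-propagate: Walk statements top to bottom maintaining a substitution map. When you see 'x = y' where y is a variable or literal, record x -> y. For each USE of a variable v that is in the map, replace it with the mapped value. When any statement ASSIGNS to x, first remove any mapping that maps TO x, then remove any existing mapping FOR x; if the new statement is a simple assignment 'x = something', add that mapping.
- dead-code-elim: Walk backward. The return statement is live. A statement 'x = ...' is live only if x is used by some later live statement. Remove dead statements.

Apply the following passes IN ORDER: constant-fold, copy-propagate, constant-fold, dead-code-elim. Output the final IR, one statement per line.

Answer: return 6

Derivation:
Initial IR:
  y = 6
  c = y * y
  a = y + 0
  t = 2
  return y
After constant-fold (5 stmts):
  y = 6
  c = y * y
  a = y
  t = 2
  return y
After copy-propagate (5 stmts):
  y = 6
  c = 6 * 6
  a = 6
  t = 2
  return 6
After constant-fold (5 stmts):
  y = 6
  c = 36
  a = 6
  t = 2
  return 6
After dead-code-elim (1 stmts):
  return 6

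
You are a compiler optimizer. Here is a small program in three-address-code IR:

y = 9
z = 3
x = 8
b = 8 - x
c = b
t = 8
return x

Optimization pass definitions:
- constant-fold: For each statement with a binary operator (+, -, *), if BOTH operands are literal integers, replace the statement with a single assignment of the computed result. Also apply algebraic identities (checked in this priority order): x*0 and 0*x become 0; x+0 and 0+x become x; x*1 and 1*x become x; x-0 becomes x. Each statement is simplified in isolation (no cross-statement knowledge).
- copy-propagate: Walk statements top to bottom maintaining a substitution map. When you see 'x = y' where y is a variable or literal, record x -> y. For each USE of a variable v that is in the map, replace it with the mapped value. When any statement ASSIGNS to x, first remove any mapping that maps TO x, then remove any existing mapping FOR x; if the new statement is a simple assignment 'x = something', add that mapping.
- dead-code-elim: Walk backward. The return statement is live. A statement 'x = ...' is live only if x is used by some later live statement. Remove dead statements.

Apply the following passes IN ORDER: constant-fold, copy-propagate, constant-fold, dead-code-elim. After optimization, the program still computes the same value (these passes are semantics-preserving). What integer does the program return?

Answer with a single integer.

Initial IR:
  y = 9
  z = 3
  x = 8
  b = 8 - x
  c = b
  t = 8
  return x
After constant-fold (7 stmts):
  y = 9
  z = 3
  x = 8
  b = 8 - x
  c = b
  t = 8
  return x
After copy-propagate (7 stmts):
  y = 9
  z = 3
  x = 8
  b = 8 - 8
  c = b
  t = 8
  return 8
After constant-fold (7 stmts):
  y = 9
  z = 3
  x = 8
  b = 0
  c = b
  t = 8
  return 8
After dead-code-elim (1 stmts):
  return 8
Evaluate:
  y = 9  =>  y = 9
  z = 3  =>  z = 3
  x = 8  =>  x = 8
  b = 8 - x  =>  b = 0
  c = b  =>  c = 0
  t = 8  =>  t = 8
  return x = 8

Answer: 8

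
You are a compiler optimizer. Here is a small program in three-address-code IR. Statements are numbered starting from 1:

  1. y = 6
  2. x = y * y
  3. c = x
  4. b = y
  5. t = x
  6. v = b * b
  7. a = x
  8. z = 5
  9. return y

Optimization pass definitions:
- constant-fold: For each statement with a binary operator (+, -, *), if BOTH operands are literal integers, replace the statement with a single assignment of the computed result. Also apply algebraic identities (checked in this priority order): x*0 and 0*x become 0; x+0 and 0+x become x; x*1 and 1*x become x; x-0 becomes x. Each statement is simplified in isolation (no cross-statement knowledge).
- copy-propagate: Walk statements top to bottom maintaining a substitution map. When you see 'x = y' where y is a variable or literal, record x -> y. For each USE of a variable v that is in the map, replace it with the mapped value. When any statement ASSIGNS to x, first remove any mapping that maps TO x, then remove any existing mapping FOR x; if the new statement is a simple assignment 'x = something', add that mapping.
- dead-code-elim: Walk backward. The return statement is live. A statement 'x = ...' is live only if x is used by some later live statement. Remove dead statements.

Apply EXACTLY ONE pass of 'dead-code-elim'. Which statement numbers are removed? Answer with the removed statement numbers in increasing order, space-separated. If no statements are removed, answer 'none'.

Answer: 2 3 4 5 6 7 8

Derivation:
Backward liveness scan:
Stmt 1 'y = 6': KEEP (y is live); live-in = []
Stmt 2 'x = y * y': DEAD (x not in live set ['y'])
Stmt 3 'c = x': DEAD (c not in live set ['y'])
Stmt 4 'b = y': DEAD (b not in live set ['y'])
Stmt 5 't = x': DEAD (t not in live set ['y'])
Stmt 6 'v = b * b': DEAD (v not in live set ['y'])
Stmt 7 'a = x': DEAD (a not in live set ['y'])
Stmt 8 'z = 5': DEAD (z not in live set ['y'])
Stmt 9 'return y': KEEP (return); live-in = ['y']
Removed statement numbers: [2, 3, 4, 5, 6, 7, 8]
Surviving IR:
  y = 6
  return y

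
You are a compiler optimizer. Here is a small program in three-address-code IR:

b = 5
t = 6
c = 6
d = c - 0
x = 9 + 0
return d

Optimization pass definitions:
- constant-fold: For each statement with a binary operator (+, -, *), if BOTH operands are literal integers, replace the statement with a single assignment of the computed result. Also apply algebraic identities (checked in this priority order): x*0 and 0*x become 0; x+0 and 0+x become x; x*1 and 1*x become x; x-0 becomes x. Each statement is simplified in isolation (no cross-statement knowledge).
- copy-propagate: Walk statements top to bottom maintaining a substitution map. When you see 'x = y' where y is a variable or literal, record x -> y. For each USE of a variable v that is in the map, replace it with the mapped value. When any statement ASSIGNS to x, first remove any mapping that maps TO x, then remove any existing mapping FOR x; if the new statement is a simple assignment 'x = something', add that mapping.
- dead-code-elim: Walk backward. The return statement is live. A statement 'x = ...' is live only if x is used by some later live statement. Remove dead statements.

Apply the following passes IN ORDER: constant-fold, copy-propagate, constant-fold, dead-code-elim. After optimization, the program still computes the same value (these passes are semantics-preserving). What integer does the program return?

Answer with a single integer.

Answer: 6

Derivation:
Initial IR:
  b = 5
  t = 6
  c = 6
  d = c - 0
  x = 9 + 0
  return d
After constant-fold (6 stmts):
  b = 5
  t = 6
  c = 6
  d = c
  x = 9
  return d
After copy-propagate (6 stmts):
  b = 5
  t = 6
  c = 6
  d = 6
  x = 9
  return 6
After constant-fold (6 stmts):
  b = 5
  t = 6
  c = 6
  d = 6
  x = 9
  return 6
After dead-code-elim (1 stmts):
  return 6
Evaluate:
  b = 5  =>  b = 5
  t = 6  =>  t = 6
  c = 6  =>  c = 6
  d = c - 0  =>  d = 6
  x = 9 + 0  =>  x = 9
  return d = 6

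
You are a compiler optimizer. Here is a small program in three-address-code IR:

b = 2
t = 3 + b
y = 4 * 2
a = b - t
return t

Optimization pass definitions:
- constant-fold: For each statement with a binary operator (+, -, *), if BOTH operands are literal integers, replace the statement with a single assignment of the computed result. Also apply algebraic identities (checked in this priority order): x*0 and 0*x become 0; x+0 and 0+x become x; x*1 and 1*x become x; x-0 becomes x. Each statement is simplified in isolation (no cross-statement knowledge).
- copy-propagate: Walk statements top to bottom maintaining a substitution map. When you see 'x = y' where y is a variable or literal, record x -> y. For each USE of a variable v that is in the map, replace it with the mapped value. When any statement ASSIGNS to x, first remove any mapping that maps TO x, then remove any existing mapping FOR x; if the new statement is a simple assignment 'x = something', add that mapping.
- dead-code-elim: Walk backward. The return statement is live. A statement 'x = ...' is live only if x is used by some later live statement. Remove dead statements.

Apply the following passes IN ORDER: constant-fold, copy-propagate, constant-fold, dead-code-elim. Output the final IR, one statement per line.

Answer: t = 5
return t

Derivation:
Initial IR:
  b = 2
  t = 3 + b
  y = 4 * 2
  a = b - t
  return t
After constant-fold (5 stmts):
  b = 2
  t = 3 + b
  y = 8
  a = b - t
  return t
After copy-propagate (5 stmts):
  b = 2
  t = 3 + 2
  y = 8
  a = 2 - t
  return t
After constant-fold (5 stmts):
  b = 2
  t = 5
  y = 8
  a = 2 - t
  return t
After dead-code-elim (2 stmts):
  t = 5
  return t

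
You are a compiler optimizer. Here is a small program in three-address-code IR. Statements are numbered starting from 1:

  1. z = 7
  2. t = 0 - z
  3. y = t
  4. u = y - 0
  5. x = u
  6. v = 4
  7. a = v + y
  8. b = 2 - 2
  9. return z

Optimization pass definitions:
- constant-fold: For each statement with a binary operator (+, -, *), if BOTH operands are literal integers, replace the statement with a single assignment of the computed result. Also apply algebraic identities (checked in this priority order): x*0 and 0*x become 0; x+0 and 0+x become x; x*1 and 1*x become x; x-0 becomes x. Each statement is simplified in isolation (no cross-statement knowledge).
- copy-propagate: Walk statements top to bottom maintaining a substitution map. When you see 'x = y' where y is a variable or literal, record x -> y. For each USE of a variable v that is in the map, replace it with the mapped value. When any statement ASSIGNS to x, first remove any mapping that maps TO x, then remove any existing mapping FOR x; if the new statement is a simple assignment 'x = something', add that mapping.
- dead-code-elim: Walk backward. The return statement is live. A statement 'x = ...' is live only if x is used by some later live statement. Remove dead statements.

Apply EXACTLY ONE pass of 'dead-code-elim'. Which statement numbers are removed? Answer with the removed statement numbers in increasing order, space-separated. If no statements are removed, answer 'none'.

Answer: 2 3 4 5 6 7 8

Derivation:
Backward liveness scan:
Stmt 1 'z = 7': KEEP (z is live); live-in = []
Stmt 2 't = 0 - z': DEAD (t not in live set ['z'])
Stmt 3 'y = t': DEAD (y not in live set ['z'])
Stmt 4 'u = y - 0': DEAD (u not in live set ['z'])
Stmt 5 'x = u': DEAD (x not in live set ['z'])
Stmt 6 'v = 4': DEAD (v not in live set ['z'])
Stmt 7 'a = v + y': DEAD (a not in live set ['z'])
Stmt 8 'b = 2 - 2': DEAD (b not in live set ['z'])
Stmt 9 'return z': KEEP (return); live-in = ['z']
Removed statement numbers: [2, 3, 4, 5, 6, 7, 8]
Surviving IR:
  z = 7
  return z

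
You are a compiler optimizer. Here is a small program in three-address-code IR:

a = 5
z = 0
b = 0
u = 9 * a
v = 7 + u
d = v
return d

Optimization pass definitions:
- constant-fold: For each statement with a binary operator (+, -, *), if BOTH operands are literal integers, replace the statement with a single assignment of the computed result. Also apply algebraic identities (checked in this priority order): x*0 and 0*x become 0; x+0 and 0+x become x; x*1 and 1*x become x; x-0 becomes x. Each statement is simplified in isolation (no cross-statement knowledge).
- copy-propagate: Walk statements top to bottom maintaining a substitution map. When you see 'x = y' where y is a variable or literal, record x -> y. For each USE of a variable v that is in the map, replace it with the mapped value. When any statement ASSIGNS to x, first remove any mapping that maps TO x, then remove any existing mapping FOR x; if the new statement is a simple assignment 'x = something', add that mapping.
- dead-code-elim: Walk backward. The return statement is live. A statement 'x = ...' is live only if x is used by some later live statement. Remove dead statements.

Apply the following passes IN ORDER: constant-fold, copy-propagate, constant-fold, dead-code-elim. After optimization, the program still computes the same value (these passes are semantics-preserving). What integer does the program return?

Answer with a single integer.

Initial IR:
  a = 5
  z = 0
  b = 0
  u = 9 * a
  v = 7 + u
  d = v
  return d
After constant-fold (7 stmts):
  a = 5
  z = 0
  b = 0
  u = 9 * a
  v = 7 + u
  d = v
  return d
After copy-propagate (7 stmts):
  a = 5
  z = 0
  b = 0
  u = 9 * 5
  v = 7 + u
  d = v
  return v
After constant-fold (7 stmts):
  a = 5
  z = 0
  b = 0
  u = 45
  v = 7 + u
  d = v
  return v
After dead-code-elim (3 stmts):
  u = 45
  v = 7 + u
  return v
Evaluate:
  a = 5  =>  a = 5
  z = 0  =>  z = 0
  b = 0  =>  b = 0
  u = 9 * a  =>  u = 45
  v = 7 + u  =>  v = 52
  d = v  =>  d = 52
  return d = 52

Answer: 52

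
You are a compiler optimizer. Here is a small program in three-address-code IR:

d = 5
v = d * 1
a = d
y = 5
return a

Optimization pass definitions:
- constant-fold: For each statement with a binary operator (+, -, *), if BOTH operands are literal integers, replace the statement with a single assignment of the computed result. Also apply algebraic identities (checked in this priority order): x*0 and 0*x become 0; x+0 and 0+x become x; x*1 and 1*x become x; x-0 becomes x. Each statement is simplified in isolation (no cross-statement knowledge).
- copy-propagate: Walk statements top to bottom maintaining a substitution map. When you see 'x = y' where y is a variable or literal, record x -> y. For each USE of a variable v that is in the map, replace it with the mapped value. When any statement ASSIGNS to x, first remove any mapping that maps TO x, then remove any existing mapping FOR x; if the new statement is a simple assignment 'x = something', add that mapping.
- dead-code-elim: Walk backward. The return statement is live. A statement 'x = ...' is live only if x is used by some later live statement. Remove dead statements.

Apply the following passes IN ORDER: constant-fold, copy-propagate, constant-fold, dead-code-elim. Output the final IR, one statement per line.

Answer: return 5

Derivation:
Initial IR:
  d = 5
  v = d * 1
  a = d
  y = 5
  return a
After constant-fold (5 stmts):
  d = 5
  v = d
  a = d
  y = 5
  return a
After copy-propagate (5 stmts):
  d = 5
  v = 5
  a = 5
  y = 5
  return 5
After constant-fold (5 stmts):
  d = 5
  v = 5
  a = 5
  y = 5
  return 5
After dead-code-elim (1 stmts):
  return 5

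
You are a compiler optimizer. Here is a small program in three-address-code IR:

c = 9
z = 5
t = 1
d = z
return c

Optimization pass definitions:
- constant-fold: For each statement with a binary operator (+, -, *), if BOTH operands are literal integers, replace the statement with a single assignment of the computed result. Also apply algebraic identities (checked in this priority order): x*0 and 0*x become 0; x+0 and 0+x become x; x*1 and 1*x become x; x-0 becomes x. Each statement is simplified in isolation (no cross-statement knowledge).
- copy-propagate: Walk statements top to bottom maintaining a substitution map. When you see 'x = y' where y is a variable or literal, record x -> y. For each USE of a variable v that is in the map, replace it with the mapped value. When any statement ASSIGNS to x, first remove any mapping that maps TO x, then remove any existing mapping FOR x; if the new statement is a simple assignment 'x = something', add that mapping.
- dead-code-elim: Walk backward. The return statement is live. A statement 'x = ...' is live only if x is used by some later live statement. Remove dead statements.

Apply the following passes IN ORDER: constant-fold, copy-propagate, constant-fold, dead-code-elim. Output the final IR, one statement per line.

Initial IR:
  c = 9
  z = 5
  t = 1
  d = z
  return c
After constant-fold (5 stmts):
  c = 9
  z = 5
  t = 1
  d = z
  return c
After copy-propagate (5 stmts):
  c = 9
  z = 5
  t = 1
  d = 5
  return 9
After constant-fold (5 stmts):
  c = 9
  z = 5
  t = 1
  d = 5
  return 9
After dead-code-elim (1 stmts):
  return 9

Answer: return 9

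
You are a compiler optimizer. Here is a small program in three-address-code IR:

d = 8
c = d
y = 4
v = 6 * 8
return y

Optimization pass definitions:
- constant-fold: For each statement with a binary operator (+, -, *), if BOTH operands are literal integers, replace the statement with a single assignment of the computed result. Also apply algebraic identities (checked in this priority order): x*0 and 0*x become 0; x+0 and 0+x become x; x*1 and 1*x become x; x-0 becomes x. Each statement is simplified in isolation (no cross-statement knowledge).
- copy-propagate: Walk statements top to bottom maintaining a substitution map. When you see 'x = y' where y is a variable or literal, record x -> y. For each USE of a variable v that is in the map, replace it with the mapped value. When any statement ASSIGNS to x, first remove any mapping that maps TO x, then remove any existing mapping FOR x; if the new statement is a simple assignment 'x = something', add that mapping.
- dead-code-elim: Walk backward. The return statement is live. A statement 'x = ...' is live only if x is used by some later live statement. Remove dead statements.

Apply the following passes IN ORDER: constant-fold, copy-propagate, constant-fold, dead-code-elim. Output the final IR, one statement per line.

Initial IR:
  d = 8
  c = d
  y = 4
  v = 6 * 8
  return y
After constant-fold (5 stmts):
  d = 8
  c = d
  y = 4
  v = 48
  return y
After copy-propagate (5 stmts):
  d = 8
  c = 8
  y = 4
  v = 48
  return 4
After constant-fold (5 stmts):
  d = 8
  c = 8
  y = 4
  v = 48
  return 4
After dead-code-elim (1 stmts):
  return 4

Answer: return 4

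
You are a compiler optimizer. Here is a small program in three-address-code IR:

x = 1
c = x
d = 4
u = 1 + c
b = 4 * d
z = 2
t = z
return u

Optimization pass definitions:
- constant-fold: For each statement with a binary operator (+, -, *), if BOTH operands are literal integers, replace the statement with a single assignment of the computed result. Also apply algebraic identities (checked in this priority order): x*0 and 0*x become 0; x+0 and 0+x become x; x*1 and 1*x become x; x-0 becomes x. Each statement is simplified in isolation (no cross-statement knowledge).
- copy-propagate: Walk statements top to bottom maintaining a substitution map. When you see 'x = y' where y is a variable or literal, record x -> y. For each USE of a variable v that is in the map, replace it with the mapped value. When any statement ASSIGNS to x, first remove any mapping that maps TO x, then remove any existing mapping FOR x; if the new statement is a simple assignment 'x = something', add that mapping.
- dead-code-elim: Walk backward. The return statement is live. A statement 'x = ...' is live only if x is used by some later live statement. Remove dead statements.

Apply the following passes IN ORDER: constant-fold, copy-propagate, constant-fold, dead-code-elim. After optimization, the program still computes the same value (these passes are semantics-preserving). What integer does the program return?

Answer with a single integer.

Initial IR:
  x = 1
  c = x
  d = 4
  u = 1 + c
  b = 4 * d
  z = 2
  t = z
  return u
After constant-fold (8 stmts):
  x = 1
  c = x
  d = 4
  u = 1 + c
  b = 4 * d
  z = 2
  t = z
  return u
After copy-propagate (8 stmts):
  x = 1
  c = 1
  d = 4
  u = 1 + 1
  b = 4 * 4
  z = 2
  t = 2
  return u
After constant-fold (8 stmts):
  x = 1
  c = 1
  d = 4
  u = 2
  b = 16
  z = 2
  t = 2
  return u
After dead-code-elim (2 stmts):
  u = 2
  return u
Evaluate:
  x = 1  =>  x = 1
  c = x  =>  c = 1
  d = 4  =>  d = 4
  u = 1 + c  =>  u = 2
  b = 4 * d  =>  b = 16
  z = 2  =>  z = 2
  t = z  =>  t = 2
  return u = 2

Answer: 2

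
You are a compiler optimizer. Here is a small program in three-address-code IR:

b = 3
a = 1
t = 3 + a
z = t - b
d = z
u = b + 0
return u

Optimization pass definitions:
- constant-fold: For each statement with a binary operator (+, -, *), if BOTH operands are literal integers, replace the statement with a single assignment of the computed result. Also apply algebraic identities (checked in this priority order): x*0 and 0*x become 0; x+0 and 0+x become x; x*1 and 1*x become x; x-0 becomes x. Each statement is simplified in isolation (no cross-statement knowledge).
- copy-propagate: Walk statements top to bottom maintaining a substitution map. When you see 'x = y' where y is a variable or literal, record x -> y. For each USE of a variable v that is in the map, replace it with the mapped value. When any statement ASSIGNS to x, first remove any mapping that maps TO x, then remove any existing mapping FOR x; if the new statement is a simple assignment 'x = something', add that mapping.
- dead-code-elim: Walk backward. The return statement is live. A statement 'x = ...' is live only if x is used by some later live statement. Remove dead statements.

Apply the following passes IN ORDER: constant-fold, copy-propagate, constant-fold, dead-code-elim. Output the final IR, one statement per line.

Initial IR:
  b = 3
  a = 1
  t = 3 + a
  z = t - b
  d = z
  u = b + 0
  return u
After constant-fold (7 stmts):
  b = 3
  a = 1
  t = 3 + a
  z = t - b
  d = z
  u = b
  return u
After copy-propagate (7 stmts):
  b = 3
  a = 1
  t = 3 + 1
  z = t - 3
  d = z
  u = 3
  return 3
After constant-fold (7 stmts):
  b = 3
  a = 1
  t = 4
  z = t - 3
  d = z
  u = 3
  return 3
After dead-code-elim (1 stmts):
  return 3

Answer: return 3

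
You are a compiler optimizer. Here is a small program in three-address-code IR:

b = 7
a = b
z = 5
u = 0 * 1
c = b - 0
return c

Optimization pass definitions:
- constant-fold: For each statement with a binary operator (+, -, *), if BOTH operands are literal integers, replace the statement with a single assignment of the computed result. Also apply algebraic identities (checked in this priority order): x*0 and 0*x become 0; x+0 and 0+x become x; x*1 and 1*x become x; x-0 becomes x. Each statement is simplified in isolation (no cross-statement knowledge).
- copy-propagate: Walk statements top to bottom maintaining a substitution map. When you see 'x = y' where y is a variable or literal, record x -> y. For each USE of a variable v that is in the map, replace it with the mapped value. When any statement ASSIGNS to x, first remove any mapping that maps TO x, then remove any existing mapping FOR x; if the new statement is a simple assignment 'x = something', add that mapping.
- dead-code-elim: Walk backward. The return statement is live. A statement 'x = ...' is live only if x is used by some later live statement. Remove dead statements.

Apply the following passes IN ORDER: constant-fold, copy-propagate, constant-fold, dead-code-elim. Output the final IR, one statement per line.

Initial IR:
  b = 7
  a = b
  z = 5
  u = 0 * 1
  c = b - 0
  return c
After constant-fold (6 stmts):
  b = 7
  a = b
  z = 5
  u = 0
  c = b
  return c
After copy-propagate (6 stmts):
  b = 7
  a = 7
  z = 5
  u = 0
  c = 7
  return 7
After constant-fold (6 stmts):
  b = 7
  a = 7
  z = 5
  u = 0
  c = 7
  return 7
After dead-code-elim (1 stmts):
  return 7

Answer: return 7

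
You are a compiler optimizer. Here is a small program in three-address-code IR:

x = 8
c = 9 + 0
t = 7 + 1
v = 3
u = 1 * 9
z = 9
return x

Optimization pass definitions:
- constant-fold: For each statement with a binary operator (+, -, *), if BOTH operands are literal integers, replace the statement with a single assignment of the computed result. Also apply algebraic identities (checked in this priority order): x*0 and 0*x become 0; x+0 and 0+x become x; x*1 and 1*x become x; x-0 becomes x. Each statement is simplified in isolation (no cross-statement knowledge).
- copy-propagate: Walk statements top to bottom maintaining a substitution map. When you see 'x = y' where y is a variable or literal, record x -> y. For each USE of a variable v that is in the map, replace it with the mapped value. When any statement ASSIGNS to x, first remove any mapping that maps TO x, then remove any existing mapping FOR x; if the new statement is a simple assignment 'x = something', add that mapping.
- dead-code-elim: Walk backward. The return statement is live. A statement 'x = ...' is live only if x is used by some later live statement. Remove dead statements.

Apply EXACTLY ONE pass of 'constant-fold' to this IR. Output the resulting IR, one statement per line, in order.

Applying constant-fold statement-by-statement:
  [1] x = 8  (unchanged)
  [2] c = 9 + 0  -> c = 9
  [3] t = 7 + 1  -> t = 8
  [4] v = 3  (unchanged)
  [5] u = 1 * 9  -> u = 9
  [6] z = 9  (unchanged)
  [7] return x  (unchanged)
Result (7 stmts):
  x = 8
  c = 9
  t = 8
  v = 3
  u = 9
  z = 9
  return x

Answer: x = 8
c = 9
t = 8
v = 3
u = 9
z = 9
return x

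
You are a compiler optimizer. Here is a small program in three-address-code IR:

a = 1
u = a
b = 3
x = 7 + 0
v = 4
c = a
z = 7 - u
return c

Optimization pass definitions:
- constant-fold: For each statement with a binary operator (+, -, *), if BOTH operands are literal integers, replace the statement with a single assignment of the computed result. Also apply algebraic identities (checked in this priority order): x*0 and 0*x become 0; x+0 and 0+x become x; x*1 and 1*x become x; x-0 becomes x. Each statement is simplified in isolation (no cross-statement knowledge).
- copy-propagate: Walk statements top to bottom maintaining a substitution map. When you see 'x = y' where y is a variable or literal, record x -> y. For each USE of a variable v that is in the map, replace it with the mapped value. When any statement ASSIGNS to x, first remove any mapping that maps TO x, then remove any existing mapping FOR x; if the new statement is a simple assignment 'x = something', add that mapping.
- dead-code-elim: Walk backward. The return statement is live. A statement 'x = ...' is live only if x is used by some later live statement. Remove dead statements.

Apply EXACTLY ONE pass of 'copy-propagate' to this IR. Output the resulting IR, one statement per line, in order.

Applying copy-propagate statement-by-statement:
  [1] a = 1  (unchanged)
  [2] u = a  -> u = 1
  [3] b = 3  (unchanged)
  [4] x = 7 + 0  (unchanged)
  [5] v = 4  (unchanged)
  [6] c = a  -> c = 1
  [7] z = 7 - u  -> z = 7 - 1
  [8] return c  -> return 1
Result (8 stmts):
  a = 1
  u = 1
  b = 3
  x = 7 + 0
  v = 4
  c = 1
  z = 7 - 1
  return 1

Answer: a = 1
u = 1
b = 3
x = 7 + 0
v = 4
c = 1
z = 7 - 1
return 1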